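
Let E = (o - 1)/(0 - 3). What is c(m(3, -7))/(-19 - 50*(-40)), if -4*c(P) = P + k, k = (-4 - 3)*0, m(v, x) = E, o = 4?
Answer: 1/7924 ≈ 0.00012620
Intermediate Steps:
E = -1 (E = (4 - 1)/(0 - 3) = 3/(-3) = 3*(-⅓) = -1)
m(v, x) = -1
k = 0 (k = -7*0 = 0)
c(P) = -P/4 (c(P) = -(P + 0)/4 = -P/4)
c(m(3, -7))/(-19 - 50*(-40)) = (-¼*(-1))/(-19 - 50*(-40)) = 1/(4*(-19 + 2000)) = (¼)/1981 = (¼)*(1/1981) = 1/7924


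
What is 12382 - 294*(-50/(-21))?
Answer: 11682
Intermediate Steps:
12382 - 294*(-50/(-21)) = 12382 - 294*(-50*(-1/21)) = 12382 - 294*50/21 = 12382 - 1*700 = 12382 - 700 = 11682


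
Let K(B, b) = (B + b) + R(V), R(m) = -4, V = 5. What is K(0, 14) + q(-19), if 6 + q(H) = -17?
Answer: -13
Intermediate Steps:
q(H) = -23 (q(H) = -6 - 17 = -23)
K(B, b) = -4 + B + b (K(B, b) = (B + b) - 4 = -4 + B + b)
K(0, 14) + q(-19) = (-4 + 0 + 14) - 23 = 10 - 23 = -13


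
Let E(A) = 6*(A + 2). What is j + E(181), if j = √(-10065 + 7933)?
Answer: 1098 + 2*I*√533 ≈ 1098.0 + 46.174*I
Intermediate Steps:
j = 2*I*√533 (j = √(-2132) = 2*I*√533 ≈ 46.174*I)
E(A) = 12 + 6*A (E(A) = 6*(2 + A) = 12 + 6*A)
j + E(181) = 2*I*√533 + (12 + 6*181) = 2*I*√533 + (12 + 1086) = 2*I*√533 + 1098 = 1098 + 2*I*√533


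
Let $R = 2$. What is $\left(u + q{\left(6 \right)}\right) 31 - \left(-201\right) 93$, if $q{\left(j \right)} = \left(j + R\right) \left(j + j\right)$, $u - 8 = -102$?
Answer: $18755$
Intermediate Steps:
$u = -94$ ($u = 8 - 102 = -94$)
$q{\left(j \right)} = 2 j \left(2 + j\right)$ ($q{\left(j \right)} = \left(j + 2\right) \left(j + j\right) = \left(2 + j\right) 2 j = 2 j \left(2 + j\right)$)
$\left(u + q{\left(6 \right)}\right) 31 - \left(-201\right) 93 = \left(-94 + 2 \cdot 6 \left(2 + 6\right)\right) 31 - \left(-201\right) 93 = \left(-94 + 2 \cdot 6 \cdot 8\right) 31 - -18693 = \left(-94 + 96\right) 31 + 18693 = 2 \cdot 31 + 18693 = 62 + 18693 = 18755$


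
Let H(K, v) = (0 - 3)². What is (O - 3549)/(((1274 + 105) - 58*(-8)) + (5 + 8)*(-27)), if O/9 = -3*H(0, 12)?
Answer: -948/373 ≈ -2.5416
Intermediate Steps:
H(K, v) = 9 (H(K, v) = (-3)² = 9)
O = -243 (O = 9*(-3*9) = 9*(-27) = -243)
(O - 3549)/(((1274 + 105) - 58*(-8)) + (5 + 8)*(-27)) = (-243 - 3549)/(((1274 + 105) - 58*(-8)) + (5 + 8)*(-27)) = -3792/((1379 + 464) + 13*(-27)) = -3792/(1843 - 351) = -3792/1492 = -3792*1/1492 = -948/373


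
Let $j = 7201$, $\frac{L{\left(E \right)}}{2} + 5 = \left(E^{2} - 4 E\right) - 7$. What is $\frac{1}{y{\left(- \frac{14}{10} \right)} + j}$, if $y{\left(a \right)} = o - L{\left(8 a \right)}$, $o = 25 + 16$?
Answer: $\frac{25}{173138} \approx 0.00014439$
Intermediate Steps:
$L{\left(E \right)} = -24 - 8 E + 2 E^{2}$ ($L{\left(E \right)} = -10 + 2 \left(\left(E^{2} - 4 E\right) - 7\right) = -10 + 2 \left(-7 + E^{2} - 4 E\right) = -10 - \left(14 - 2 E^{2} + 8 E\right) = -24 - 8 E + 2 E^{2}$)
$o = 41$
$y{\left(a \right)} = 65 - 128 a^{2} + 64 a$ ($y{\left(a \right)} = 41 - \left(-24 - 8 \cdot 8 a + 2 \left(8 a\right)^{2}\right) = 41 - \left(-24 - 64 a + 2 \cdot 64 a^{2}\right) = 41 - \left(-24 - 64 a + 128 a^{2}\right) = 41 + \left(24 - 128 a^{2} + 64 a\right) = 65 - 128 a^{2} + 64 a$)
$\frac{1}{y{\left(- \frac{14}{10} \right)} + j} = \frac{1}{\left(65 - 128 \left(- \frac{14}{10}\right)^{2} + 64 \left(- \frac{14}{10}\right)\right) + 7201} = \frac{1}{\left(65 - 128 \left(\left(-14\right) \frac{1}{10}\right)^{2} + 64 \left(\left(-14\right) \frac{1}{10}\right)\right) + 7201} = \frac{1}{\left(65 - 128 \left(- \frac{7}{5}\right)^{2} + 64 \left(- \frac{7}{5}\right)\right) + 7201} = \frac{1}{\left(65 - \frac{6272}{25} - \frac{448}{5}\right) + 7201} = \frac{1}{- \frac{6887}{25} + 7201} = \frac{1}{\frac{173138}{25}} = \frac{25}{173138}$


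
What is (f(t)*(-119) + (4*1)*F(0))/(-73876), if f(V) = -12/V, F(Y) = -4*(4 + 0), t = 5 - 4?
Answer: -31/1679 ≈ -0.018463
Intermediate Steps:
t = 1
F(Y) = -16 (F(Y) = -4*4 = -16)
f(V) = -12/V
(f(t)*(-119) + (4*1)*F(0))/(-73876) = (-12/1*(-119) + (4*1)*(-16))/(-73876) = (-12*1*(-119) + 4*(-16))*(-1/73876) = (-12*(-119) - 64)*(-1/73876) = (1428 - 64)*(-1/73876) = 1364*(-1/73876) = -31/1679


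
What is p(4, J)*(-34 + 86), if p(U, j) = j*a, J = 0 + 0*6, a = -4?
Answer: 0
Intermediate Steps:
J = 0 (J = 0 + 0 = 0)
p(U, j) = -4*j (p(U, j) = j*(-4) = -4*j)
p(4, J)*(-34 + 86) = (-4*0)*(-34 + 86) = 0*52 = 0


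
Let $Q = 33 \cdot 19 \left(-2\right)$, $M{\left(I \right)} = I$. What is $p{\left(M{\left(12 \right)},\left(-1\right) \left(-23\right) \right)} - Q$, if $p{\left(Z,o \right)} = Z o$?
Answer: $1530$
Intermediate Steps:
$Q = -1254$ ($Q = 627 \left(-2\right) = -1254$)
$p{\left(M{\left(12 \right)},\left(-1\right) \left(-23\right) \right)} - Q = 12 \left(\left(-1\right) \left(-23\right)\right) - -1254 = 12 \cdot 23 + 1254 = 276 + 1254 = 1530$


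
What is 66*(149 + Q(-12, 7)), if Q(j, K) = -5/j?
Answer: 19723/2 ≈ 9861.5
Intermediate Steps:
66*(149 + Q(-12, 7)) = 66*(149 - 5/(-12)) = 66*(149 - 5*(-1/12)) = 66*(149 + 5/12) = 66*(1793/12) = 19723/2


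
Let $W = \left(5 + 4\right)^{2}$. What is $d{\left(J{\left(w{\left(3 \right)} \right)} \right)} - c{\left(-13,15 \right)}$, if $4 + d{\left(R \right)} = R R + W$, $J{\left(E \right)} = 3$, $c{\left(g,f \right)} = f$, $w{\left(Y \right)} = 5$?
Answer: $71$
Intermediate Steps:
$W = 81$ ($W = 9^{2} = 81$)
$d{\left(R \right)} = 77 + R^{2}$ ($d{\left(R \right)} = -4 + \left(R R + 81\right) = -4 + \left(R^{2} + 81\right) = -4 + \left(81 + R^{2}\right) = 77 + R^{2}$)
$d{\left(J{\left(w{\left(3 \right)} \right)} \right)} - c{\left(-13,15 \right)} = \left(77 + 3^{2}\right) - 15 = \left(77 + 9\right) - 15 = 86 - 15 = 71$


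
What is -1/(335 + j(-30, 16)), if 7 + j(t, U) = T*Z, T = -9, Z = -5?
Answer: -1/373 ≈ -0.0026810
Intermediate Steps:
j(t, U) = 38 (j(t, U) = -7 - 9*(-5) = -7 + 45 = 38)
-1/(335 + j(-30, 16)) = -1/(335 + 38) = -1/373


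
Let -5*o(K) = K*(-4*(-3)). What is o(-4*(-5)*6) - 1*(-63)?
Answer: -225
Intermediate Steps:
o(K) = -12*K/5 (o(K) = -K*(-4*(-3))/5 = -K*12/5 = -12*K/5)
o(-4*(-5)*6) - 1*(-63) = -12*(-4*(-5))*6/5 - 1*(-63) = -48*6 + 63 = -12/5*120 + 63 = -288 + 63 = -225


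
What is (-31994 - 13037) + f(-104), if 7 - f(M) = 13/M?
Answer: -360191/8 ≈ -45024.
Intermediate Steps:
f(M) = 7 - 13/M
(-31994 - 13037) + f(-104) = (-31994 - 13037) + (7 - 13/(-104)) = -45031 + (7 - 13*(-1/104)) = -45031 + (7 + ⅛) = -45031 + 57/8 = -360191/8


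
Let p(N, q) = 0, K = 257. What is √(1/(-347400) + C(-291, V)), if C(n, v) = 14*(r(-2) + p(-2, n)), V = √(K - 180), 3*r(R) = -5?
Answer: I*√3128916386/11580 ≈ 4.8305*I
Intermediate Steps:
r(R) = -5/3 (r(R) = (⅓)*(-5) = -5/3)
V = √77 (V = √(257 - 180) = √77 ≈ 8.7750)
C(n, v) = -70/3 (C(n, v) = 14*(-5/3 + 0) = 14*(-5/3) = -70/3)
√(1/(-347400) + C(-291, V)) = √(1/(-347400) - 70/3) = √(-1/347400 - 70/3) = √(-8106001/347400) = I*√3128916386/11580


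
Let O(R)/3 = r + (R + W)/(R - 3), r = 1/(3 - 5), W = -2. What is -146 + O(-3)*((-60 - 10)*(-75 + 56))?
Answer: 1184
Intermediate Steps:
r = -½ (r = 1/(-2) = -½ ≈ -0.50000)
O(R) = -3/2 + 3*(-2 + R)/(-3 + R) (O(R) = 3*(-½ + (R - 2)/(R - 3)) = 3*(-½ + (-2 + R)/(-3 + R)) = -3/2 + 3*(-2 + R)/(-3 + R))
-146 + O(-3)*((-60 - 10)*(-75 + 56)) = -146 + (3*(-1 - 3)/(2*(-3 - 3)))*((-60 - 10)*(-75 + 56)) = -146 + ((3/2)*(-4)/(-6))*(-70*(-19)) = -146 + ((3/2)*(-⅙)*(-4))*1330 = -146 + 1*1330 = -146 + 1330 = 1184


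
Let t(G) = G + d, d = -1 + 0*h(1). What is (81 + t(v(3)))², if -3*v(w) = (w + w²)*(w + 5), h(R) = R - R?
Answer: 2304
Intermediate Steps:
h(R) = 0
v(w) = -(5 + w)*(w + w²)/3 (v(w) = -(w + w²)*(w + 5)/3 = -(w + w²)*(5 + w)/3 = -(5 + w)*(w + w²)/3)
d = -1 (d = -1 + 0*0 = -1 + 0 = -1)
t(G) = -1 + G (t(G) = G - 1 = -1 + G)
(81 + t(v(3)))² = (81 + (-1 - ⅓*3*(5 + 3² + 6*3)))² = (81 + (-1 - ⅓*3*(5 + 9 + 18)))² = (81 + (-1 - ⅓*3*32))² = (81 + (-1 - 32))² = (81 - 33)² = 48² = 2304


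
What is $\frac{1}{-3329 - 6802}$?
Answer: $- \frac{1}{10131} \approx -9.8707 \cdot 10^{-5}$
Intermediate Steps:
$\frac{1}{-3329 - 6802} = \frac{1}{-10131} = - \frac{1}{10131}$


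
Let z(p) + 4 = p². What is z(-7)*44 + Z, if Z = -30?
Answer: 1950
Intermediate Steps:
z(p) = -4 + p²
z(-7)*44 + Z = (-4 + (-7)²)*44 - 30 = (-4 + 49)*44 - 30 = 45*44 - 30 = 1980 - 30 = 1950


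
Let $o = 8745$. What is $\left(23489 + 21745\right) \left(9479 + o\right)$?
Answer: $824344416$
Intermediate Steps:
$\left(23489 + 21745\right) \left(9479 + o\right) = \left(23489 + 21745\right) \left(9479 + 8745\right) = 45234 \cdot 18224 = 824344416$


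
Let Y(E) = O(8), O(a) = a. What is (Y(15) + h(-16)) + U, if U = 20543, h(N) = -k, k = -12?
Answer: 20563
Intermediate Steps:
h(N) = 12 (h(N) = -1*(-12) = 12)
Y(E) = 8
(Y(15) + h(-16)) + U = (8 + 12) + 20543 = 20 + 20543 = 20563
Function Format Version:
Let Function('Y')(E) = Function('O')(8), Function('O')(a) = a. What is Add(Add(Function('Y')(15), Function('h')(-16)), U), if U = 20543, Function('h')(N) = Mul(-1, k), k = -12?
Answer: 20563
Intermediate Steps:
Function('h')(N) = 12 (Function('h')(N) = Mul(-1, -12) = 12)
Function('Y')(E) = 8
Add(Add(Function('Y')(15), Function('h')(-16)), U) = Add(Add(8, 12), 20543) = Add(20, 20543) = 20563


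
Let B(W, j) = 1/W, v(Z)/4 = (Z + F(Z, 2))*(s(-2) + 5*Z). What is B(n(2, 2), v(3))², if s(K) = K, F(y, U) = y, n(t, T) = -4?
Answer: 1/16 ≈ 0.062500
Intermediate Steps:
v(Z) = 8*Z*(-2 + 5*Z) (v(Z) = 4*((Z + Z)*(-2 + 5*Z)) = 4*((2*Z)*(-2 + 5*Z)) = 4*(2*Z*(-2 + 5*Z)) = 8*Z*(-2 + 5*Z))
B(n(2, 2), v(3))² = (1/(-4))² = (-¼)² = 1/16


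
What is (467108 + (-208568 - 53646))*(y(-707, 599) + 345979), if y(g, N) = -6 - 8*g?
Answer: 72046672326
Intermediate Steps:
(467108 + (-208568 - 53646))*(y(-707, 599) + 345979) = (467108 + (-208568 - 53646))*((-6 - 8*(-707)) + 345979) = (467108 - 262214)*((-6 + 5656) + 345979) = 204894*(5650 + 345979) = 204894*351629 = 72046672326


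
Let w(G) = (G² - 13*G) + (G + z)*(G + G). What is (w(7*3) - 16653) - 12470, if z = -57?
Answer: -30467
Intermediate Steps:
w(G) = G² - 13*G + 2*G*(-57 + G) (w(G) = (G² - 13*G) + (G - 57)*(G + G) = (G² - 13*G) + (-57 + G)*(2*G) = (G² - 13*G) + 2*G*(-57 + G) = G² - 13*G + 2*G*(-57 + G))
(w(7*3) - 16653) - 12470 = ((7*3)*(-127 + 3*(7*3)) - 16653) - 12470 = (21*(-127 + 3*21) - 16653) - 12470 = (21*(-127 + 63) - 16653) - 12470 = (21*(-64) - 16653) - 12470 = (-1344 - 16653) - 12470 = -17997 - 12470 = -30467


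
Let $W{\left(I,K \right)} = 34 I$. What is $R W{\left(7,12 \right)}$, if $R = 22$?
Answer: $5236$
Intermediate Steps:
$R W{\left(7,12 \right)} = 22 \cdot 34 \cdot 7 = 22 \cdot 238 = 5236$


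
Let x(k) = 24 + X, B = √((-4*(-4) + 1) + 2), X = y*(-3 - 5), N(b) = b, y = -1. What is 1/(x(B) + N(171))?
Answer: 1/203 ≈ 0.0049261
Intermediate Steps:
X = 8 (X = -(-3 - 5) = -1*(-8) = 8)
B = √19 (B = √((16 + 1) + 2) = √(17 + 2) = √19 ≈ 4.3589)
x(k) = 32 (x(k) = 24 + 8 = 32)
1/(x(B) + N(171)) = 1/(32 + 171) = 1/203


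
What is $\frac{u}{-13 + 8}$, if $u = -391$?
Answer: $\frac{391}{5} \approx 78.2$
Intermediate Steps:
$\frac{u}{-13 + 8} = \frac{1}{-13 + 8} \left(-391\right) = \frac{1}{-5} \left(-391\right) = \left(- \frac{1}{5}\right) \left(-391\right) = \frac{391}{5}$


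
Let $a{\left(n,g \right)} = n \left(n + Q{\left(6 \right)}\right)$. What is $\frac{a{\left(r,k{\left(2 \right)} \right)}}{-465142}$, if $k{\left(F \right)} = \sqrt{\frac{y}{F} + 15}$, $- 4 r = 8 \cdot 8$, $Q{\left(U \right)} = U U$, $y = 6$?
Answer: $\frac{160}{232571} \approx 0.00068796$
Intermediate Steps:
$Q{\left(U \right)} = U^{2}$
$r = -16$ ($r = - \frac{8 \cdot 8}{4} = \left(- \frac{1}{4}\right) 64 = -16$)
$k{\left(F \right)} = \sqrt{15 + \frac{6}{F}}$ ($k{\left(F \right)} = \sqrt{\frac{6}{F} + 15} = \sqrt{15 + \frac{6}{F}}$)
$a{\left(n,g \right)} = n \left(36 + n\right)$ ($a{\left(n,g \right)} = n \left(n + 6^{2}\right) = n \left(n + 36\right) = n \left(36 + n\right)$)
$\frac{a{\left(r,k{\left(2 \right)} \right)}}{-465142} = \frac{\left(-16\right) \left(36 - 16\right)}{-465142} = \left(-16\right) 20 \left(- \frac{1}{465142}\right) = \left(-320\right) \left(- \frac{1}{465142}\right) = \frac{160}{232571}$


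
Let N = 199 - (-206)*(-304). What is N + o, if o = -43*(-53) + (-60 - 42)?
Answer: -60248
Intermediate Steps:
o = 2177 (o = 2279 - 102 = 2177)
N = -62425 (N = 199 - 206*304 = 199 - 62624 = -62425)
N + o = -62425 + 2177 = -60248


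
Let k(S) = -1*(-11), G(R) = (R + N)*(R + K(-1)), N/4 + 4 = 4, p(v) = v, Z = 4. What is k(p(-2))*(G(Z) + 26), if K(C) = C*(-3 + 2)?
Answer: 506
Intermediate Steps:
K(C) = -C (K(C) = C*(-1) = -C)
N = 0 (N = -16 + 4*4 = -16 + 16 = 0)
G(R) = R*(1 + R) (G(R) = (R + 0)*(R - 1*(-1)) = R*(R + 1) = R*(1 + R))
k(S) = 11
k(p(-2))*(G(Z) + 26) = 11*(4*(1 + 4) + 26) = 11*(4*5 + 26) = 11*(20 + 26) = 11*46 = 506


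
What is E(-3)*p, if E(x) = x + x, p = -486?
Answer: 2916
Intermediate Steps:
E(x) = 2*x
E(-3)*p = (2*(-3))*(-486) = -6*(-486) = 2916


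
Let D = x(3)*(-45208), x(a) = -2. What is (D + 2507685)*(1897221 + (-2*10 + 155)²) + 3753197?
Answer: 4976525921243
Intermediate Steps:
D = 90416 (D = -2*(-45208) = 90416)
(D + 2507685)*(1897221 + (-2*10 + 155)²) + 3753197 = (90416 + 2507685)*(1897221 + (-2*10 + 155)²) + 3753197 = 2598101*(1897221 + (-20 + 155)²) + 3753197 = 2598101*(1897221 + 135²) + 3753197 = 2598101*(1897221 + 18225) + 3753197 = 2598101*1915446 + 3753197 = 4976522168046 + 3753197 = 4976525921243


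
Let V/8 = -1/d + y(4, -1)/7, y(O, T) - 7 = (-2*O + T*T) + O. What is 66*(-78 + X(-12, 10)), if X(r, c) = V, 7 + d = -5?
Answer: -33616/7 ≈ -4802.3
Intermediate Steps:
y(O, T) = 7 + T² - O (y(O, T) = 7 + ((-2*O + T*T) + O) = 7 + ((-2*O + T²) + O) = 7 + ((T² - 2*O) + O) = 7 + (T² - O) = 7 + T² - O)
d = -12 (d = -7 - 5 = -12)
V = 110/21 (V = 8*(-1/(-12) + (7 + (-1)² - 1*4)/7) = 8*(-1*(-1/12) + (7 + 1 - 4)*(⅐)) = 8*(1/12 + 4*(⅐)) = 8*(1/12 + 4/7) = 8*(55/84) = 110/21 ≈ 5.2381)
X(r, c) = 110/21
66*(-78 + X(-12, 10)) = 66*(-78 + 110/21) = 66*(-1528/21) = -33616/7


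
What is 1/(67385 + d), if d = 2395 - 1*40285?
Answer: 1/29495 ≈ 3.3904e-5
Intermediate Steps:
d = -37890 (d = 2395 - 40285 = -37890)
1/(67385 + d) = 1/(67385 - 37890) = 1/29495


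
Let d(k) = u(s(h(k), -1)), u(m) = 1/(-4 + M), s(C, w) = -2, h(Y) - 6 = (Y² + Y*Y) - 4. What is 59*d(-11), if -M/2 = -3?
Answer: 59/2 ≈ 29.500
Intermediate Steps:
h(Y) = 2 + 2*Y² (h(Y) = 6 + ((Y² + Y*Y) - 4) = 6 + ((Y² + Y²) - 4) = 6 + (2*Y² - 4) = 6 + (-4 + 2*Y²) = 2 + 2*Y²)
M = 6 (M = -2*(-3) = 6)
u(m) = ½ (u(m) = 1/(-4 + 6) = 1/2 = ½)
d(k) = ½
59*d(-11) = 59*(½) = 59/2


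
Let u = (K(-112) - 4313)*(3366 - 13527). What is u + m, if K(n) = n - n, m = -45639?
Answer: 43778754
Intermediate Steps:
K(n) = 0
u = 43824393 (u = (0 - 4313)*(3366 - 13527) = -4313*(-10161) = 43824393)
u + m = 43824393 - 45639 = 43778754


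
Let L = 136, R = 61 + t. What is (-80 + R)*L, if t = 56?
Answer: 5032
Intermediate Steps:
R = 117 (R = 61 + 56 = 117)
(-80 + R)*L = (-80 + 117)*136 = 37*136 = 5032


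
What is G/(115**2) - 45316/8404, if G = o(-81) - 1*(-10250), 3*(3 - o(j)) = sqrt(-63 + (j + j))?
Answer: -128284472/27785725 - I/2645 ≈ -4.6169 - 0.00037807*I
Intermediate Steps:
o(j) = 3 - sqrt(-63 + 2*j)/3 (o(j) = 3 - sqrt(-63 + (j + j))/3 = 3 - sqrt(-63 + 2*j)/3)
G = 10253 - 5*I (G = (3 - sqrt(-63 + 2*(-81))/3) - 1*(-10250) = (3 - sqrt(-63 - 162)/3) + 10250 = (3 - 5*I) + 10250 = 10253 - 5*I ≈ 10253.0 - 5.0*I)
G/(115**2) - 45316/8404 = (10253 - 5*I)/(115**2) - 45316/8404 = (10253 - 5*I)/13225 - 45316*1/8404 = (10253 - 5*I)*(1/13225) - 11329/2101 = (10253/13225 - I/2645) - 11329/2101 = -128284472/27785725 - I/2645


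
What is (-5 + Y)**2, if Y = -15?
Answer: 400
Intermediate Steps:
(-5 + Y)**2 = (-5 - 15)**2 = (-20)**2 = 400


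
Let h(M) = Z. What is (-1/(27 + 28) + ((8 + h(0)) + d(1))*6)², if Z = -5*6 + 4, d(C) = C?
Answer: 31483321/3025 ≈ 10408.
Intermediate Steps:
Z = -26 (Z = -30 + 4 = -26)
h(M) = -26
(-1/(27 + 28) + ((8 + h(0)) + d(1))*6)² = (-1/(27 + 28) + ((8 - 26) + 1)*6)² = (-1/55 + (-18 + 1)*6)² = (-1*1/55 - 17*6)² = (-1/55 - 102)² = (-5611/55)² = 31483321/3025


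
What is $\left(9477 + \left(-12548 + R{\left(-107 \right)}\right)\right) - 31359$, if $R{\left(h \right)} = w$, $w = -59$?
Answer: $-34489$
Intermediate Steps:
$R{\left(h \right)} = -59$
$\left(9477 + \left(-12548 + R{\left(-107 \right)}\right)\right) - 31359 = \left(9477 - 12607\right) - 31359 = -3130 - 31359 = -34489$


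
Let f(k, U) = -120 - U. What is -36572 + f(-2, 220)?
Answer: -36912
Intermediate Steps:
-36572 + f(-2, 220) = -36572 + (-120 - 1*220) = -36572 + (-120 - 220) = -36572 - 340 = -36912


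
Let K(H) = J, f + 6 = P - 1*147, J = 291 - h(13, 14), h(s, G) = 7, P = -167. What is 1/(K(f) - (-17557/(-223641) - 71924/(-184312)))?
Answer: 10304929998/2921769839165 ≈ 0.0035269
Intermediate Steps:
J = 284 (J = 291 - 1*7 = 291 - 7 = 284)
f = -320 (f = -6 + (-167 - 1*147) = -6 + (-167 - 147) = -6 - 314 = -320)
K(H) = 284
1/(K(f) - (-17557/(-223641) - 71924/(-184312))) = 1/(284 - (-17557/(-223641) - 71924/(-184312))) = 1/(284 - (-17557*(-1/223641) - 71924*(-1/184312))) = 1/(284 - (17557/223641 + 17981/46078)) = 1/(284 - 1*4830280267/10304929998) = 1/(284 - 4830280267/10304929998) = 1/(2921769839165/10304929998) = 10304929998/2921769839165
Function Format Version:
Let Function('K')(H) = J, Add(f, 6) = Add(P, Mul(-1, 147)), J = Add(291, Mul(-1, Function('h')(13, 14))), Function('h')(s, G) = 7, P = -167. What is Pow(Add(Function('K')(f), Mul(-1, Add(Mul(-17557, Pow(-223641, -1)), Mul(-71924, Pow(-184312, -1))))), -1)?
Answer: Rational(10304929998, 2921769839165) ≈ 0.0035269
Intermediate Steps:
J = 284 (J = Add(291, Mul(-1, 7)) = Add(291, -7) = 284)
f = -320 (f = Add(-6, Add(-167, Mul(-1, 147))) = Add(-6, Add(-167, -147)) = Add(-6, -314) = -320)
Function('K')(H) = 284
Pow(Add(Function('K')(f), Mul(-1, Add(Mul(-17557, Pow(-223641, -1)), Mul(-71924, Pow(-184312, -1))))), -1) = Pow(Add(284, Mul(-1, Add(Mul(-17557, Pow(-223641, -1)), Mul(-71924, Pow(-184312, -1))))), -1) = Pow(Add(284, Mul(-1, Add(Mul(-17557, Rational(-1, 223641)), Mul(-71924, Rational(-1, 184312))))), -1) = Pow(Add(284, Mul(-1, Add(Rational(17557, 223641), Rational(17981, 46078)))), -1) = Pow(Add(284, Mul(-1, Rational(4830280267, 10304929998))), -1) = Pow(Add(284, Rational(-4830280267, 10304929998)), -1) = Pow(Rational(2921769839165, 10304929998), -1) = Rational(10304929998, 2921769839165)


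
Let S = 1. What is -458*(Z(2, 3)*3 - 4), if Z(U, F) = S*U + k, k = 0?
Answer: -916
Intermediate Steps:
Z(U, F) = U (Z(U, F) = 1*U + 0 = U + 0 = U)
-458*(Z(2, 3)*3 - 4) = -458*(2*3 - 4) = -458*(6 - 4) = -458*2 = -916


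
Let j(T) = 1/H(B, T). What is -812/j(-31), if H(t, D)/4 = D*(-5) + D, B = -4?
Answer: -402752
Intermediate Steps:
H(t, D) = -16*D (H(t, D) = 4*(D*(-5) + D) = 4*(-5*D + D) = 4*(-4*D) = -16*D)
j(T) = -1/(16*T) (j(T) = 1/(-16*T) = -1/(16*T))
-812/j(-31) = -812/((-1/16/(-31))) = -812/((-1/16*(-1/31))) = -812/1/496 = -812*496 = -402752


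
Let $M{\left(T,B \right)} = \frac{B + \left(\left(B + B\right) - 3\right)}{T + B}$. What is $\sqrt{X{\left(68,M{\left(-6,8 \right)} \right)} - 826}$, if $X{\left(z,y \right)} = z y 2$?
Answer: $\sqrt{602} \approx 24.536$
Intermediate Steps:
$M{\left(T,B \right)} = \frac{-3 + 3 B}{B + T}$ ($M{\left(T,B \right)} = \frac{B + \left(2 B - 3\right)}{B + T} = \frac{B + \left(-3 + 2 B\right)}{B + T} = \frac{-3 + 3 B}{B + T}$)
$X{\left(z,y \right)} = 2 y z$ ($X{\left(z,y \right)} = y z 2 = 2 y z$)
$\sqrt{X{\left(68,M{\left(-6,8 \right)} \right)} - 826} = \sqrt{2 \frac{3 \left(-1 + 8\right)}{8 - 6} \cdot 68 - 826} = \sqrt{2 \cdot 3 \cdot \frac{1}{2} \cdot 7 \cdot 68 - 826} = \sqrt{2 \cdot \frac{21}{2} \cdot 68 - 826} = \sqrt{1428 - 826} = \sqrt{602}$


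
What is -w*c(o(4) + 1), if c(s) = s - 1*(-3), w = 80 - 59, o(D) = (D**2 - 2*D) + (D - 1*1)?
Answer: -315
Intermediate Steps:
o(D) = -1 + D**2 - D (o(D) = (D**2 - 2*D) + (D - 1) = (D**2 - 2*D) + (-1 + D) = -1 + D**2 - D)
w = 21
c(s) = 3 + s (c(s) = s + 3 = 3 + s)
-w*c(o(4) + 1) = -21*(3 + ((-1 + 4**2 - 1*4) + 1)) = -21*(3 + ((-1 + 16 - 4) + 1)) = -21*(3 + (11 + 1)) = -21*(3 + 12) = -21*15 = -1*315 = -315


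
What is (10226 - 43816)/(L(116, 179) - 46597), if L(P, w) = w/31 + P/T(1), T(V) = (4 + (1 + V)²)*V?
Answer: 2082580/2887757 ≈ 0.72118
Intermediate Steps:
T(V) = V*(4 + (1 + V)²)
L(P, w) = P/8 + w/31 (L(P, w) = w/31 + P/((1*(4 + (1 + 1)²))) = w*(1/31) + P/((1*(4 + 2²))) = w/31 + P/((1*(4 + 4))) = w/31 + P/((1*8)) = w/31 + P/8 = P/8 + w/31)
(10226 - 43816)/(L(116, 179) - 46597) = (10226 - 43816)/(((⅛)*116 + (1/31)*179) - 46597) = -33590/((29/2 + 179/31) - 46597) = -33590/(1257/62 - 46597) = -33590/(-2887757/62) = -33590*(-62/2887757) = 2082580/2887757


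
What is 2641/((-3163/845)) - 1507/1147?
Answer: -2564463456/3627961 ≈ -706.86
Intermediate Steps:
2641/((-3163/845)) - 1507/1147 = 2641/((-3163*1/845)) - 1507*1/1147 = 2641/(-3163/845) - 1507/1147 = 2641*(-845/3163) - 1507/1147 = -2231645/3163 - 1507/1147 = -2564463456/3627961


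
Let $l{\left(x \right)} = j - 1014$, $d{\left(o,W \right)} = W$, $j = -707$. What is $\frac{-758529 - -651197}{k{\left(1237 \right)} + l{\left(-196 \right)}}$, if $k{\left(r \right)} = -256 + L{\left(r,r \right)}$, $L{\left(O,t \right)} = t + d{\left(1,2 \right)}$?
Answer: $\frac{53666}{369} \approx 145.44$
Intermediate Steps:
$L{\left(O,t \right)} = 2 + t$ ($L{\left(O,t \right)} = t + 2 = 2 + t$)
$k{\left(r \right)} = -254 + r$ ($k{\left(r \right)} = -256 + \left(2 + r\right) = -254 + r$)
$l{\left(x \right)} = -1721$ ($l{\left(x \right)} = -707 - 1014 = -1721$)
$\frac{-758529 - -651197}{k{\left(1237 \right)} + l{\left(-196 \right)}} = \frac{-758529 - -651197}{\left(-254 + 1237\right) - 1721} = \frac{-758529 + 651197}{983 - 1721} = - \frac{107332}{-738} = \left(-107332\right) \left(- \frac{1}{738}\right) = \frac{53666}{369}$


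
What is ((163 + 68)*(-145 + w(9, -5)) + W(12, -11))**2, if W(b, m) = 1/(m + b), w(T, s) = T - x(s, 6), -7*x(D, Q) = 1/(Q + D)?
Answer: 984829924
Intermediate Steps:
x(D, Q) = -1/(7*(D + Q)) (x(D, Q) = -1/(7*(Q + D)) = -1/(7*(D + Q)))
w(T, s) = T + 1/(42 + 7*s) (w(T, s) = T - (-1)/(7*s + 7*6) = T - (-1)/(7*s + 42) = T - (-1)/(42 + 7*s) = T + 1/(42 + 7*s))
W(b, m) = 1/(b + m)
((163 + 68)*(-145 + w(9, -5)) + W(12, -11))**2 = ((163 + 68)*(-145 + (1/7 + 9*(6 - 5))/(6 - 5)) + 1/(12 - 11))**2 = (231*(-145 + (1/7 + 9*1)/1) + 1/1)**2 = (231*(-145 + 1*(1/7 + 9)) + 1)**2 = (231*(-145 + 1*(64/7)) + 1)**2 = (231*(-145 + 64/7) + 1)**2 = (231*(-951/7) + 1)**2 = (-31383 + 1)**2 = (-31382)**2 = 984829924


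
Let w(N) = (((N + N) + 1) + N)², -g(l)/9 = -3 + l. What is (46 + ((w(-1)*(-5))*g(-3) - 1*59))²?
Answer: 1194649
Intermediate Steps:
g(l) = 27 - 9*l (g(l) = -9*(-3 + l) = 27 - 9*l)
w(N) = (1 + 3*N)² (w(N) = ((2*N + 1) + N)² = ((1 + 2*N) + N)² = (1 + 3*N)²)
(46 + ((w(-1)*(-5))*g(-3) - 1*59))² = (46 + (((1 + 3*(-1))²*(-5))*(27 - 9*(-3)) - 1*59))² = (46 + (((1 - 3)²*(-5))*(27 + 27) - 59))² = (46 + (((-2)²*(-5))*54 - 59))² = (46 + ((4*(-5))*54 - 59))² = (46 + (-20*54 - 59))² = (46 + (-1080 - 59))² = (46 - 1139)² = (-1093)² = 1194649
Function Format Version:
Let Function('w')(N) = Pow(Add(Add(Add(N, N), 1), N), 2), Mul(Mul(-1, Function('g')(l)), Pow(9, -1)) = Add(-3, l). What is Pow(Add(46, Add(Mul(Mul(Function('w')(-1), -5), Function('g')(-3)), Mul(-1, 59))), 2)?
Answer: 1194649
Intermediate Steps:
Function('g')(l) = Add(27, Mul(-9, l)) (Function('g')(l) = Mul(-9, Add(-3, l)) = Add(27, Mul(-9, l)))
Function('w')(N) = Pow(Add(1, Mul(3, N)), 2) (Function('w')(N) = Pow(Add(Add(Mul(2, N), 1), N), 2) = Pow(Add(Add(1, Mul(2, N)), N), 2) = Pow(Add(1, Mul(3, N)), 2))
Pow(Add(46, Add(Mul(Mul(Function('w')(-1), -5), Function('g')(-3)), Mul(-1, 59))), 2) = Pow(Add(46, Add(Mul(Mul(Pow(Add(1, Mul(3, -1)), 2), -5), Add(27, Mul(-9, -3))), Mul(-1, 59))), 2) = Pow(Add(46, Add(Mul(Mul(Pow(Add(1, -3), 2), -5), Add(27, 27)), -59)), 2) = Pow(Add(46, Add(Mul(Mul(Pow(-2, 2), -5), 54), -59)), 2) = Pow(Add(46, Add(Mul(Mul(4, -5), 54), -59)), 2) = Pow(Add(46, Add(Mul(-20, 54), -59)), 2) = Pow(Add(46, Add(-1080, -59)), 2) = Pow(Add(46, -1139), 2) = Pow(-1093, 2) = 1194649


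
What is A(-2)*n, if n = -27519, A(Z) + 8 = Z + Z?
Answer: 330228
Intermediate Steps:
A(Z) = -8 + 2*Z (A(Z) = -8 + (Z + Z) = -8 + 2*Z)
A(-2)*n = (-8 + 2*(-2))*(-27519) = (-8 - 4)*(-27519) = -12*(-27519) = 330228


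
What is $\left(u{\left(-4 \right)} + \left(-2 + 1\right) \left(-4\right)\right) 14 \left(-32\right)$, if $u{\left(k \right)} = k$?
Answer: $0$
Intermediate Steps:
$\left(u{\left(-4 \right)} + \left(-2 + 1\right) \left(-4\right)\right) 14 \left(-32\right) = \left(-4 + \left(-2 + 1\right) \left(-4\right)\right) 14 \left(-32\right) = \left(-4 - -4\right) 14 \left(-32\right) = \left(-4 + 4\right) 14 \left(-32\right) = 0 \cdot 14 \left(-32\right) = 0 \left(-32\right) = 0$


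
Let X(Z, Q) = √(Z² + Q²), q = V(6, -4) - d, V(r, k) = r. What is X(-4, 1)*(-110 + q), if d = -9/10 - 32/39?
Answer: -39889*√17/390 ≈ -421.71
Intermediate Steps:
d = -671/390 (d = -9*⅒ - 32*1/39 = -9/10 - 32/39 = -671/390 ≈ -1.7205)
q = 3011/390 (q = 6 - 1*(-671/390) = 6 + 671/390 = 3011/390 ≈ 7.7205)
X(Z, Q) = √(Q² + Z²)
X(-4, 1)*(-110 + q) = √(1² + (-4)²)*(-110 + 3011/390) = √(1 + 16)*(-39889/390) = √17*(-39889/390) = -39889*√17/390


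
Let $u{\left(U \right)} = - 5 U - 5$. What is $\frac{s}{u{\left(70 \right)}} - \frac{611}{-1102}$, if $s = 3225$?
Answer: $- \frac{667409}{78242} \approx -8.5301$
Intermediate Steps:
$u{\left(U \right)} = -5 - 5 U$
$\frac{s}{u{\left(70 \right)}} - \frac{611}{-1102} = \frac{3225}{-5 - 350} - \frac{611}{-1102} = \frac{3225}{-5 - 350} - - \frac{611}{1102} = \frac{3225}{-355} + \frac{611}{1102} = 3225 \left(- \frac{1}{355}\right) + \frac{611}{1102} = - \frac{645}{71} + \frac{611}{1102} = - \frac{667409}{78242}$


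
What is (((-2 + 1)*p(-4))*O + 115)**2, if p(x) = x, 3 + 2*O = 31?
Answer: 29241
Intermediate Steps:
O = 14 (O = -3/2 + (1/2)*31 = -3/2 + 31/2 = 14)
(((-2 + 1)*p(-4))*O + 115)**2 = (((-2 + 1)*(-4))*14 + 115)**2 = (-1*(-4)*14 + 115)**2 = (4*14 + 115)**2 = (56 + 115)**2 = 171**2 = 29241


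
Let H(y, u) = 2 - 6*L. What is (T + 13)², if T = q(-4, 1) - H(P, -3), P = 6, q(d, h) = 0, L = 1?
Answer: 289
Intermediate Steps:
H(y, u) = -4 (H(y, u) = 2 - 6 = -4)
T = 4 (T = 0 - 1*(-4) = 0 + 4 = 4)
(T + 13)² = (4 + 13)² = 17² = 289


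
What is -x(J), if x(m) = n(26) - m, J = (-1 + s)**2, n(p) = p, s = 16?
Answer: 199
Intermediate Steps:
J = 225 (J = (-1 + 16)**2 = 15**2 = 225)
x(m) = 26 - m
-x(J) = -(26 - 1*225) = -(26 - 225) = -1*(-199) = 199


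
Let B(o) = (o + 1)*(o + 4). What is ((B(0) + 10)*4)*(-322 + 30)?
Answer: -16352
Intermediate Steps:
B(o) = (1 + o)*(4 + o)
((B(0) + 10)*4)*(-322 + 30) = (((4 + 0² + 5*0) + 10)*4)*(-322 + 30) = (((4 + 0 + 0) + 10)*4)*(-292) = ((4 + 10)*4)*(-292) = (14*4)*(-292) = 56*(-292) = -16352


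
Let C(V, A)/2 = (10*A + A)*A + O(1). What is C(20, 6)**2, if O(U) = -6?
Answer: 608400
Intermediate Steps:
C(V, A) = -12 + 22*A**2 (C(V, A) = 2*((10*A + A)*A - 6) = 2*((11*A)*A - 6) = 2*(11*A**2 - 6) = 2*(-6 + 11*A**2) = -12 + 22*A**2)
C(20, 6)**2 = (-12 + 22*6**2)**2 = (-12 + 22*36)**2 = (-12 + 792)**2 = 780**2 = 608400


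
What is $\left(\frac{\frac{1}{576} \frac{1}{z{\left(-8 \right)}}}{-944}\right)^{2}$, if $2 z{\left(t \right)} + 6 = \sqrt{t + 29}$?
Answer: $\frac{1}{73914384384 \left(6 - \sqrt{21}\right)^{2}} \approx 6.734 \cdot 10^{-12}$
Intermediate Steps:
$z{\left(t \right)} = -3 + \frac{\sqrt{29 + t}}{2}$ ($z{\left(t \right)} = -3 + \frac{\sqrt{t + 29}}{2} = -3 + \frac{\sqrt{29 + t}}{2}$)
$\left(\frac{\frac{1}{576} \frac{1}{z{\left(-8 \right)}}}{-944}\right)^{2} = \left(\frac{\frac{1}{576} \frac{1}{-3 + \frac{\sqrt{29 - 8}}{2}}}{-944}\right)^{2} = \left(\frac{1}{576 \left(-3 + \frac{\sqrt{21}}{2}\right)} \left(- \frac{1}{944}\right)\right)^{2} = \left(- \frac{1}{543744 \left(-3 + \frac{\sqrt{21}}{2}\right)}\right)^{2} = \frac{1}{295657537536 \left(-3 + \frac{\sqrt{21}}{2}\right)^{2}}$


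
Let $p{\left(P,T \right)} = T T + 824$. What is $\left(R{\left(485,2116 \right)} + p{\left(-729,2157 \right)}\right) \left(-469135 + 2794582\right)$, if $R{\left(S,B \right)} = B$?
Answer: $10826325473283$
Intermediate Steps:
$p{\left(P,T \right)} = 824 + T^{2}$ ($p{\left(P,T \right)} = T^{2} + 824 = 824 + T^{2}$)
$\left(R{\left(485,2116 \right)} + p{\left(-729,2157 \right)}\right) \left(-469135 + 2794582\right) = \left(2116 + \left(824 + 2157^{2}\right)\right) \left(-469135 + 2794582\right) = \left(2116 + \left(824 + 4652649\right)\right) 2325447 = \left(2116 + 4653473\right) 2325447 = 4655589 \cdot 2325447 = 10826325473283$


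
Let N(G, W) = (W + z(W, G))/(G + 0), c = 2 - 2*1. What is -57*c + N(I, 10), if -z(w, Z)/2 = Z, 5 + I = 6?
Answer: 8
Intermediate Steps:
I = 1 (I = -5 + 6 = 1)
z(w, Z) = -2*Z
c = 0 (c = 2 - 2 = 0)
N(G, W) = (W - 2*G)/G (N(G, W) = (W - 2*G)/(G + 0) = (W - 2*G)/G)
-57*c + N(I, 10) = -57*0 + (-2 + 10/1) = 0 + (-2 + 10*1) = 0 + (-2 + 10) = 0 + 8 = 8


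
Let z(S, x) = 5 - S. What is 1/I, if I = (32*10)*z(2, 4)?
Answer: 1/960 ≈ 0.0010417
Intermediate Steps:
I = 960 (I = (32*10)*(5 - 1*2) = 320*(5 - 2) = 320*3 = 960)
1/I = 1/960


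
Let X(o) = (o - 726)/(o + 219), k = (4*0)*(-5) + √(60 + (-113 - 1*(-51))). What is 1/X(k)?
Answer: (√2 - 219*I)/(√2 + 726*I) ≈ -0.30165 - 0.0025355*I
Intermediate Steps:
k = I*√2 (k = 0*(-5) + √(60 + (-113 + 51)) = 0 + √(60 - 62) = 0 + √(-2) = 0 + I*√2 = I*√2 ≈ 1.4142*I)
X(o) = (-726 + o)/(219 + o)
1/X(k) = 1/((-726 + I*√2)/(219 + I*√2)) = (219 + I*√2)/(-726 + I*√2)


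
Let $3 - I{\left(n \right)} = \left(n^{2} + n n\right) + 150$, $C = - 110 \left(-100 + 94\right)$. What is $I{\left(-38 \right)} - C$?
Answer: $-3695$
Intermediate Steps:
$C = 660$ ($C = \left(-110\right) \left(-6\right) = 660$)
$I{\left(n \right)} = -147 - 2 n^{2}$ ($I{\left(n \right)} = 3 - \left(\left(n^{2} + n n\right) + 150\right) = 3 - \left(\left(n^{2} + n^{2}\right) + 150\right) = 3 - \left(2 n^{2} + 150\right) = 3 - \left(150 + 2 n^{2}\right) = -147 - 2 n^{2}$)
$I{\left(-38 \right)} - C = \left(-147 - 2 \left(-38\right)^{2}\right) - 660 = \left(-147 - 2888\right) - 660 = -3035 - 660 = -3695$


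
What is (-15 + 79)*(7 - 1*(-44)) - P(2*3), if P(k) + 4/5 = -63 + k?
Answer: 16609/5 ≈ 3321.8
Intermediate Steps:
P(k) = -319/5 + k (P(k) = -⅘ + (-63 + k) = -319/5 + k)
(-15 + 79)*(7 - 1*(-44)) - P(2*3) = (-15 + 79)*(7 - 1*(-44)) - (-319/5 + 2*3) = 64*(7 + 44) - (-319/5 + 6) = 64*51 - 1*(-289/5) = 3264 + 289/5 = 16609/5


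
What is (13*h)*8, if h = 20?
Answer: 2080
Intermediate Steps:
(13*h)*8 = (13*20)*8 = 260*8 = 2080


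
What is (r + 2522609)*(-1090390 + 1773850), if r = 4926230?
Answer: 5090983502940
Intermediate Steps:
(r + 2522609)*(-1090390 + 1773850) = (4926230 + 2522609)*(-1090390 + 1773850) = 7448839*683460 = 5090983502940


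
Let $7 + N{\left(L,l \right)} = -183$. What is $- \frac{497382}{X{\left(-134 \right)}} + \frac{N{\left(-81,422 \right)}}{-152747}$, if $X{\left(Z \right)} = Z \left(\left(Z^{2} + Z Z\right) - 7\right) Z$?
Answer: $\frac{23260662923}{49238772932230} \approx 0.00047241$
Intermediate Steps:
$N{\left(L,l \right)} = -190$ ($N{\left(L,l \right)} = -7 - 183 = -190$)
$X{\left(Z \right)} = Z^{2} \left(-7 + 2 Z^{2}\right)$ ($X{\left(Z \right)} = Z \left(\left(Z^{2} + Z^{2}\right) - 7\right) Z = Z \left(2 Z^{2} - 7\right) Z = Z \left(-7 + 2 Z^{2}\right) Z = Z^{2} \left(-7 + 2 Z^{2}\right)$)
$- \frac{497382}{X{\left(-134 \right)}} + \frac{N{\left(-81,422 \right)}}{-152747} = - \frac{497382}{\left(-134\right)^{2} \left(-7 + 2 \left(-134\right)^{2}\right)} - \frac{190}{-152747} = - \frac{497382}{17956 \left(-7 + 2 \cdot 17956\right)} - - \frac{190}{152747} = - \frac{497382}{17956 \left(-7 + 35912\right)} + \frac{190}{152747} = - \frac{497382}{17956 \cdot 35905} + \frac{190}{152747} = - \frac{497382}{644710180} + \frac{190}{152747} = \left(-497382\right) \frac{1}{644710180} + \frac{190}{152747} = - \frac{248691}{322355090} + \frac{190}{152747} = \frac{23260662923}{49238772932230}$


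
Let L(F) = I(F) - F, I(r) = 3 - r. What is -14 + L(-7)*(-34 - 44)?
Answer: -1340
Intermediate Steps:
L(F) = 3 - 2*F (L(F) = (3 - F) - F = 3 - 2*F)
-14 + L(-7)*(-34 - 44) = -14 + (3 - 2*(-7))*(-34 - 44) = -14 + (3 + 14)*(-78) = -14 + 17*(-78) = -14 - 1326 = -1340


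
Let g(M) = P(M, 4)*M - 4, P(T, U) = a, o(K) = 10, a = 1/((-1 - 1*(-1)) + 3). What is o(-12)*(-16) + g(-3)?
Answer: -165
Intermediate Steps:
a = ⅓ (a = 1/((-1 + 1) + 3) = 1/(0 + 3) = 1/3 = ⅓ ≈ 0.33333)
P(T, U) = ⅓
g(M) = -4 + M/3 (g(M) = M/3 - 4 = -4 + M/3)
o(-12)*(-16) + g(-3) = 10*(-16) + (-4 + (⅓)*(-3)) = -160 + (-4 - 1) = -160 - 5 = -165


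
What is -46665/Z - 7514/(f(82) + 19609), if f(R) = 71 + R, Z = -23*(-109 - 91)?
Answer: -95675813/9090520 ≈ -10.525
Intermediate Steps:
Z = 4600 (Z = -23*(-200) = 4600)
-46665/Z - 7514/(f(82) + 19609) = -46665/4600 - 7514/((71 + 82) + 19609) = -46665*1/4600 - 7514/(153 + 19609) = -9333/920 - 7514/19762 = -9333/920 - 7514*1/19762 = -9333/920 - 3757/9881 = -95675813/9090520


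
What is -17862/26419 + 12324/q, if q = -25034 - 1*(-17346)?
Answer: -115727703/50777318 ≈ -2.2791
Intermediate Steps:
q = -7688 (q = -25034 + 17346 = -7688)
-17862/26419 + 12324/q = -17862/26419 + 12324/(-7688) = -17862*1/26419 + 12324*(-1/7688) = -17862/26419 - 3081/1922 = -115727703/50777318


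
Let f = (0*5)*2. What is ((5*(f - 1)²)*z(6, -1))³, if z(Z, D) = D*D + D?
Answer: 0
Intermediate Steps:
z(Z, D) = D + D² (z(Z, D) = D² + D = D + D²)
f = 0 (f = 0*2 = 0)
((5*(f - 1)²)*z(6, -1))³ = ((5*(0 - 1)²)*(-(1 - 1)))³ = ((5*(-1)²)*(-1*0))³ = ((5*1)*0)³ = (5*0)³ = 0³ = 0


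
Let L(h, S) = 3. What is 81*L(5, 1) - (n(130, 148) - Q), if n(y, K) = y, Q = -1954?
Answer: -1841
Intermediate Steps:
81*L(5, 1) - (n(130, 148) - Q) = 81*3 - (130 - 1*(-1954)) = 243 - (130 + 1954) = 243 - 1*2084 = 243 - 2084 = -1841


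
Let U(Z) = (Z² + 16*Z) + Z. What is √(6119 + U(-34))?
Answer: √6697 ≈ 81.835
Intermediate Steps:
U(Z) = Z² + 17*Z
√(6119 + U(-34)) = √(6119 - 34*(17 - 34)) = √(6119 - 34*(-17)) = √(6119 + 578) = √6697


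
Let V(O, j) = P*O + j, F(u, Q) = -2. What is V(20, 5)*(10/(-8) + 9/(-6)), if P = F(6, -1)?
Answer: 385/4 ≈ 96.250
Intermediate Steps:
P = -2
V(O, j) = j - 2*O (V(O, j) = -2*O + j = j - 2*O)
V(20, 5)*(10/(-8) + 9/(-6)) = (5 - 2*20)*(10/(-8) + 9/(-6)) = (5 - 40)*(10*(-⅛) + 9*(-⅙)) = -35*(-5/4 - 3/2) = -35*(-11/4) = 385/4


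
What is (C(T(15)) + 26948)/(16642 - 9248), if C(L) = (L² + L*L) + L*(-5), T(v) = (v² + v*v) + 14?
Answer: 227610/3697 ≈ 61.566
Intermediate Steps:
T(v) = 14 + 2*v² (T(v) = (v² + v²) + 14 = 2*v² + 14 = 14 + 2*v²)
C(L) = -5*L + 2*L² (C(L) = (L² + L²) - 5*L = 2*L² - 5*L = -5*L + 2*L²)
(C(T(15)) + 26948)/(16642 - 9248) = ((14 + 2*15²)*(-5 + 2*(14 + 2*15²)) + 26948)/(16642 - 9248) = ((14 + 2*225)*(-5 + 2*(14 + 2*225)) + 26948)/7394 = ((14 + 450)*(-5 + 2*(14 + 450)) + 26948)*(1/7394) = (464*(-5 + 2*464) + 26948)*(1/7394) = (464*(-5 + 928) + 26948)*(1/7394) = (464*923 + 26948)*(1/7394) = (428272 + 26948)*(1/7394) = 455220*(1/7394) = 227610/3697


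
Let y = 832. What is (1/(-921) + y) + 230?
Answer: 978101/921 ≈ 1062.0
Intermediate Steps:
(1/(-921) + y) + 230 = (1/(-921) + 832) + 230 = (-1/921 + 832) + 230 = 766271/921 + 230 = 978101/921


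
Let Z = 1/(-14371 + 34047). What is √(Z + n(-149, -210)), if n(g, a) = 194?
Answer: √18776536255/9838 ≈ 13.928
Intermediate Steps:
Z = 1/19676 ≈ 5.0823e-5
√(Z + n(-149, -210)) = √(1/19676 + 194) = √(3817145/19676) = √18776536255/9838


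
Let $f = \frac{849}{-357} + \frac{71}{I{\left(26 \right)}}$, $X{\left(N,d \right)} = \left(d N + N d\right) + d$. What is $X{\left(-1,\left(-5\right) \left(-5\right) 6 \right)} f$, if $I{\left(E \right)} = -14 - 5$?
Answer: $\frac{2073900}{2261} \approx 917.25$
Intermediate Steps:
$I{\left(E \right)} = -19$
$X{\left(N,d \right)} = d + 2 N d$ ($X{\left(N,d \right)} = \left(N d + N d\right) + d = 2 N d + d = d + 2 N d$)
$f = - \frac{13826}{2261}$ ($f = \frac{849}{-357} + \frac{71}{-19} = 849 \left(- \frac{1}{357}\right) + 71 \left(- \frac{1}{19}\right) = - \frac{283}{119} - \frac{71}{19} = - \frac{13826}{2261} \approx -6.115$)
$X{\left(-1,\left(-5\right) \left(-5\right) 6 \right)} f = \left(-5\right) \left(-5\right) 6 \left(1 + 2 \left(-1\right)\right) \left(- \frac{13826}{2261}\right) = 25 \cdot 6 \left(1 - 2\right) \left(- \frac{13826}{2261}\right) = 150 \left(-1\right) \left(- \frac{13826}{2261}\right) = \left(-150\right) \left(- \frac{13826}{2261}\right) = \frac{2073900}{2261}$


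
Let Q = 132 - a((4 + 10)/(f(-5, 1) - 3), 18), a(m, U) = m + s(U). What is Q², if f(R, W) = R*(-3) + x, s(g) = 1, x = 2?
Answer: 16900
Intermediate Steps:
f(R, W) = 2 - 3*R (f(R, W) = R*(-3) + 2 = -3*R + 2 = 2 - 3*R)
a(m, U) = 1 + m (a(m, U) = m + 1 = 1 + m)
Q = 130 (Q = 132 - (1 + (4 + 10)/((2 - 3*(-5)) - 3)) = 132 - (1 + 14/((2 + 15) - 3)) = 132 - (1 + 14/(17 - 3)) = 132 - (1 + 14/14) = 132 - (1 + 14*(1/14)) = 132 - (1 + 1) = 132 - 1*2 = 132 - 2 = 130)
Q² = 130² = 16900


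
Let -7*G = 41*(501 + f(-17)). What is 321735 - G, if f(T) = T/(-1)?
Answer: 324769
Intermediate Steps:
f(T) = -T (f(T) = T*(-1) = -T)
G = -3034 (G = -41*(501 - 1*(-17))/7 = -41*(501 + 17)/7 = -41*518/7 = -1/7*21238 = -3034)
321735 - G = 321735 - 1*(-3034) = 321735 + 3034 = 324769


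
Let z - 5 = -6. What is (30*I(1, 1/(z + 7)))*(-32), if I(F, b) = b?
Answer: -160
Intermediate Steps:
z = -1 (z = 5 - 6 = -1)
(30*I(1, 1/(z + 7)))*(-32) = (30/(-1 + 7))*(-32) = (30/6)*(-32) = (30*(⅙))*(-32) = 5*(-32) = -160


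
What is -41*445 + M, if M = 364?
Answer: -17881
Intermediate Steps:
-41*445 + M = -41*445 + 364 = -18245 + 364 = -17881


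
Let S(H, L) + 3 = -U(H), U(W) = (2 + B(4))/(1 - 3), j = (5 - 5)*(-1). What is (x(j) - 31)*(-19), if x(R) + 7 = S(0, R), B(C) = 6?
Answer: 703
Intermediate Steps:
j = 0 (j = 0*(-1) = 0)
U(W) = -4 (U(W) = (2 + 6)/(1 - 3) = 8/(-2) = 8*(-½) = -4)
S(H, L) = 1 (S(H, L) = -3 - 1*(-4) = -3 + 4 = 1)
x(R) = -6 (x(R) = -7 + 1 = -6)
(x(j) - 31)*(-19) = (-6 - 31)*(-19) = -37*(-19) = 703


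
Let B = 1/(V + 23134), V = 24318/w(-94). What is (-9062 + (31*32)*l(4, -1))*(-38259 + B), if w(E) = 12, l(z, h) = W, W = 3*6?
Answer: -16930482618778/50321 ≈ -3.3645e+8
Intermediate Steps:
W = 18
l(z, h) = 18
V = 4053/2 (V = 24318/12 = 24318*(1/12) = 4053/2 ≈ 2026.5)
B = 2/50321 (B = 1/(4053/2 + 23134) = 1/(50321/2) = 2/50321 ≈ 3.9745e-5)
(-9062 + (31*32)*l(4, -1))*(-38259 + B) = (-9062 + (31*32)*18)*(-38259 + 2/50321) = (-9062 + 992*18)*(-1925231137/50321) = (-9062 + 17856)*(-1925231137/50321) = 8794*(-1925231137/50321) = -16930482618778/50321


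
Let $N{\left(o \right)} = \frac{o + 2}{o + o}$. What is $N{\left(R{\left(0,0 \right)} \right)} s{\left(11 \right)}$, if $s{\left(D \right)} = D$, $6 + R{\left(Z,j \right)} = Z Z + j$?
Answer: $\frac{11}{3} \approx 3.6667$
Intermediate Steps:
$R{\left(Z,j \right)} = -6 + j + Z^{2}$ ($R{\left(Z,j \right)} = -6 + \left(Z Z + j\right) = -6 + \left(Z^{2} + j\right) = -6 + \left(j + Z^{2}\right) = -6 + j + Z^{2}$)
$N{\left(o \right)} = \frac{2 + o}{2 o}$
$N{\left(R{\left(0,0 \right)} \right)} s{\left(11 \right)} = \frac{2 + \left(-6 + 0 + 0^{2}\right)}{2 \left(-6 + 0 + 0^{2}\right)} 11 = \frac{2 + \left(-6 + 0 + 0\right)}{2 \left(-6 + 0 + 0\right)} 11 = \frac{2 - 6}{2 \left(-6\right)} 11 = \frac{1}{2} \left(- \frac{1}{6}\right) \left(-4\right) 11 = \frac{1}{3} \cdot 11 = \frac{11}{3}$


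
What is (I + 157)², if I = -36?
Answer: 14641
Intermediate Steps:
(I + 157)² = (-36 + 157)² = 121² = 14641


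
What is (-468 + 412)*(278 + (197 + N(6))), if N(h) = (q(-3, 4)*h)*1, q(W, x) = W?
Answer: -25592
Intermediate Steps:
N(h) = -3*h (N(h) = -3*h*1 = -3*h)
(-468 + 412)*(278 + (197 + N(6))) = (-468 + 412)*(278 + (197 - 3*6)) = -56*(278 + (197 - 18)) = -56*(278 + 179) = -56*457 = -25592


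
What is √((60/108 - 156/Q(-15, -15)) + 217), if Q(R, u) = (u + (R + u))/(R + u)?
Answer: √1022/3 ≈ 10.656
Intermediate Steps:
Q(R, u) = (R + 2*u)/(R + u)
√((60/108 - 156/Q(-15, -15)) + 217) = √((60/108 - 156*(-15 - 15)/(-15 + 2*(-15))) + 217) = √((60*(1/108) - 156*(-30/(-15 - 30))) + 217) = √((5/9 - 156/((-1/30*(-45)))) + 217) = √((5/9 - 156/3/2) + 217) = √((5/9 - 156*⅔) + 217) = √((5/9 - 104) + 217) = √(-931/9 + 217) = √(1022/9) = √1022/3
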